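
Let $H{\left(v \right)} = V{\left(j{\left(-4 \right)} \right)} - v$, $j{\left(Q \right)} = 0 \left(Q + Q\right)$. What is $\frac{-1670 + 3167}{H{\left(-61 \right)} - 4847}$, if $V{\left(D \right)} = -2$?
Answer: $- \frac{499}{1596} \approx -0.31266$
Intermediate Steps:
$j{\left(Q \right)} = 0$ ($j{\left(Q \right)} = 0 \cdot 2 Q = 0$)
$H{\left(v \right)} = -2 - v$
$\frac{-1670 + 3167}{H{\left(-61 \right)} - 4847} = \frac{-1670 + 3167}{\left(-2 - -61\right) - 4847} = \frac{1497}{\left(-2 + 61\right) - 4847} = \frac{1497}{59 - 4847} = \frac{1497}{-4788} = 1497 \left(- \frac{1}{4788}\right) = - \frac{499}{1596}$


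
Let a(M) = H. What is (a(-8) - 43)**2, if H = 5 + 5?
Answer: 1089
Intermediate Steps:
H = 10
a(M) = 10
(a(-8) - 43)**2 = (10 - 43)**2 = (-33)**2 = 1089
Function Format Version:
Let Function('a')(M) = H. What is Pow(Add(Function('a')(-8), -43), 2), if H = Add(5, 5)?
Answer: 1089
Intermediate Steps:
H = 10
Function('a')(M) = 10
Pow(Add(Function('a')(-8), -43), 2) = Pow(Add(10, -43), 2) = Pow(-33, 2) = 1089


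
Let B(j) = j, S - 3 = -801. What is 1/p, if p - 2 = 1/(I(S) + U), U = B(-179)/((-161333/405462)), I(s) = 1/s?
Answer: 57916841671/115962427076 ≈ 0.49944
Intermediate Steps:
S = -798 (S = 3 - 801 = -798)
U = 72577698/161333 (U = -179/((-161333/405462)) = -179/((-161333*1/405462)) = -179/(-161333/405462) = -179*(-405462/161333) = 72577698/161333 ≈ 449.86)
p = 115962427076/57916841671 (p = 2 + 1/(1/(-798) + 72577698/161333) = 2 + 1/(-1/798 + 72577698/161333) = 2 + 1/(57916841671/128743734) = 2 + 128743734/57916841671 = 115962427076/57916841671 ≈ 2.0022)
1/p = 1/(115962427076/57916841671) = 57916841671/115962427076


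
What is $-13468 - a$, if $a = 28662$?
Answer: $-42130$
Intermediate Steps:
$-13468 - a = -13468 - 28662 = -42130$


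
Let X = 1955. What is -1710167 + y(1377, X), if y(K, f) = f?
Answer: -1708212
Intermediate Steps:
-1710167 + y(1377, X) = -1710167 + 1955 = -1708212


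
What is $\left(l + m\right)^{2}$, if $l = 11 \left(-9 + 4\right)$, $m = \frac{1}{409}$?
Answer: $\frac{505980036}{167281} \approx 3024.7$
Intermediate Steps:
$m = \frac{1}{409} \approx 0.002445$
$l = -55$ ($l = 11 \left(-5\right) = -55$)
$\left(l + m\right)^{2} = \left(-55 + \frac{1}{409}\right)^{2} = \left(- \frac{22494}{409}\right)^{2} = \frac{505980036}{167281}$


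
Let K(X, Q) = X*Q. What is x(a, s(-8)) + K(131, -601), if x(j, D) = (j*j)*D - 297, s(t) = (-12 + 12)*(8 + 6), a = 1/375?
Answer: -79028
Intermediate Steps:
K(X, Q) = Q*X
a = 1/375 ≈ 0.0026667
s(t) = 0 (s(t) = 0*14 = 0)
x(j, D) = -297 + D*j**2 (x(j, D) = j**2*D - 297 = D*j**2 - 297 = -297 + D*j**2)
x(a, s(-8)) + K(131, -601) = (-297 + 0*(1/375)**2) - 601*131 = (-297 + 0*(1/140625)) - 78731 = (-297 + 0) - 78731 = -297 - 78731 = -79028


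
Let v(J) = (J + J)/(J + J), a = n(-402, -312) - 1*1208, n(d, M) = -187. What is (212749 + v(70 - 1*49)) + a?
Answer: 211355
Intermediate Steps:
a = -1395 (a = -187 - 1*1208 = -187 - 1208 = -1395)
v(J) = 1 (v(J) = (2*J)/((2*J)) = (2*J)*(1/(2*J)) = 1)
(212749 + v(70 - 1*49)) + a = (212749 + 1) - 1395 = 212750 - 1395 = 211355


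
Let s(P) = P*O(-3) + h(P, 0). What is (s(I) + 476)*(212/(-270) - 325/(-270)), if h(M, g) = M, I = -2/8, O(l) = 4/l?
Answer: 645569/3240 ≈ 199.25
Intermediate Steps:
I = -¼ (I = -2*⅛ = -¼ ≈ -0.25000)
s(P) = -P/3 (s(P) = P*(4/(-3)) + P = P*(4*(-⅓)) + P = P*(-4/3) + P = -4*P/3 + P = -P/3)
(s(I) + 476)*(212/(-270) - 325/(-270)) = (-⅓*(-¼) + 476)*(212/(-270) - 325/(-270)) = (1/12 + 476)*(212*(-1/270) - 325*(-1/270)) = 5713*(-106/135 + 65/54)/12 = (5713/12)*(113/270) = 645569/3240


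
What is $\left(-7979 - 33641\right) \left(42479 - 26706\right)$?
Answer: $-656472260$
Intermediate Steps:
$\left(-7979 - 33641\right) \left(42479 - 26706\right) = - 41620 \left(42479 - 26706\right) = \left(-41620\right) 15773 = -656472260$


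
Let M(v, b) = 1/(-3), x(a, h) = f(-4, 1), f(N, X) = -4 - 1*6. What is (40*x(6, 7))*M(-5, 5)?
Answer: 400/3 ≈ 133.33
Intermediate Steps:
f(N, X) = -10 (f(N, X) = -4 - 6 = -10)
x(a, h) = -10
M(v, b) = -1/3
(40*x(6, 7))*M(-5, 5) = (40*(-10))*(-1/3) = -400*(-1/3) = 400/3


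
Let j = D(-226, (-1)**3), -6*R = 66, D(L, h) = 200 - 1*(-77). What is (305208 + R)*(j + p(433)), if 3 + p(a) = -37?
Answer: 72331689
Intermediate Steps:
p(a) = -40 (p(a) = -3 - 37 = -40)
D(L, h) = 277 (D(L, h) = 200 + 77 = 277)
R = -11 (R = -1/6*66 = -11)
j = 277
(305208 + R)*(j + p(433)) = (305208 - 11)*(277 - 40) = 305197*237 = 72331689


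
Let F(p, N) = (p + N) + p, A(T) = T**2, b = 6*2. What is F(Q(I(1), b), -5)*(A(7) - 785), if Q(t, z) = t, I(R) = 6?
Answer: -5152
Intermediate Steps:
b = 12
F(p, N) = N + 2*p (F(p, N) = (N + p) + p = N + 2*p)
F(Q(I(1), b), -5)*(A(7) - 785) = (-5 + 2*6)*(7**2 - 785) = (-5 + 12)*(49 - 785) = 7*(-736) = -5152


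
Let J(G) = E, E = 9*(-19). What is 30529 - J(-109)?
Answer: 30700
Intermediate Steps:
E = -171
J(G) = -171
30529 - J(-109) = 30529 - 1*(-171) = 30529 + 171 = 30700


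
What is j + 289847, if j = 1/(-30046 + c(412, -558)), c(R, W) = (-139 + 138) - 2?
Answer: 8709612502/30049 ≈ 2.8985e+5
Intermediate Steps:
c(R, W) = -3 (c(R, W) = -1 - 2 = -3)
j = -1/30049 (j = 1/(-30046 - 3) = 1/(-30049) = -1/30049 ≈ -3.3279e-5)
j + 289847 = -1/30049 + 289847 = 8709612502/30049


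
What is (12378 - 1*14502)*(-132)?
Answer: 280368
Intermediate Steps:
(12378 - 1*14502)*(-132) = (12378 - 14502)*(-132) = -2124*(-132) = 280368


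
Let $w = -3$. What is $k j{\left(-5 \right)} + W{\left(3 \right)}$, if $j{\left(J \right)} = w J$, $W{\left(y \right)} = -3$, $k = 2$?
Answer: $27$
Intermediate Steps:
$j{\left(J \right)} = - 3 J$
$k j{\left(-5 \right)} + W{\left(3 \right)} = 2 \left(\left(-3\right) \left(-5\right)\right) - 3 = 2 \cdot 15 - 3 = 30 - 3 = 27$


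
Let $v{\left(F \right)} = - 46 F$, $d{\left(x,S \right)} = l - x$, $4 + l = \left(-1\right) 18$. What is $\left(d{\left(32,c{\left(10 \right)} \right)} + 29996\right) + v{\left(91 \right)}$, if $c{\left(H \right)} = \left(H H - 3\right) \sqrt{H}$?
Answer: $25756$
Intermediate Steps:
$l = -22$ ($l = -4 - 18 = -22$)
$c{\left(H \right)} = \sqrt{H} \left(-3 + H^{2}\right)$ ($c{\left(H \right)} = \left(H^{2} - 3\right) \sqrt{H} = \left(-3 + H^{2}\right) \sqrt{H} = \sqrt{H} \left(-3 + H^{2}\right)$)
$d{\left(x,S \right)} = -22 - x$
$\left(d{\left(32,c{\left(10 \right)} \right)} + 29996\right) + v{\left(91 \right)} = \left(\left(-22 - 32\right) + 29996\right) - 4186 = \left(-54 + 29996\right) - 4186 = 29942 - 4186 = 25756$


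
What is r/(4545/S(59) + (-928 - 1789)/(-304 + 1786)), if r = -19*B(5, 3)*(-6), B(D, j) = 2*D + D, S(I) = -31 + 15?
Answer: -82080/13723 ≈ -5.9812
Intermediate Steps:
S(I) = -16
B(D, j) = 3*D
r = 1710 (r = -57*5*(-6) = -19*15*(-6) = -285*(-6) = 1710)
r/(4545/S(59) + (-928 - 1789)/(-304 + 1786)) = 1710/(4545/(-16) + (-928 - 1789)/(-304 + 1786)) = 1710/(4545*(-1/16) - 2717/1482) = 1710/(-4545/16 - 2717*1/1482) = 1710/(-4545/16 - 11/6) = 1710/(-13723/48) = 1710*(-48/13723) = -82080/13723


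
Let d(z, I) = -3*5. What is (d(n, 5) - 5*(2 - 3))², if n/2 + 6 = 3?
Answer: 100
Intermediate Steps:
n = -6 (n = -12 + 2*3 = -12 + 6 = -6)
d(z, I) = -15
(d(n, 5) - 5*(2 - 3))² = (-15 - 5*(2 - 3))² = (-15 - 5*(-1))² = (-15 + 5)² = (-10)² = 100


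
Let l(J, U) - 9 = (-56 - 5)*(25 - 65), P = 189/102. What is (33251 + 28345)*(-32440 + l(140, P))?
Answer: -1847325636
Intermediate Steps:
P = 63/34 (P = 189*(1/102) = 63/34 ≈ 1.8529)
l(J, U) = 2449 (l(J, U) = 9 + (-56 - 5)*(25 - 65) = 9 - 61*(-40) = 9 + 2440 = 2449)
(33251 + 28345)*(-32440 + l(140, P)) = (33251 + 28345)*(-32440 + 2449) = 61596*(-29991) = -1847325636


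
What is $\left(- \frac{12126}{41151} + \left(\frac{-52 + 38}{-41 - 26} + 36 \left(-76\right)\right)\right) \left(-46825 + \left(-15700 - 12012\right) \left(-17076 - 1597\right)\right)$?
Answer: $- \frac{30257835078744360}{21373} \approx -1.4157 \cdot 10^{12}$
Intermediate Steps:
$\left(- \frac{12126}{41151} + \left(\frac{-52 + 38}{-41 - 26} + 36 \left(-76\right)\right)\right) \left(-46825 + \left(-15700 - 12012\right) \left(-17076 - 1597\right)\right) = \left(\left(-12126\right) \frac{1}{41151} - \left(2736 + \frac{14}{-67}\right)\right) \left(-46825 - -517466176\right) = \left(- \frac{94}{319} - \frac{183298}{67}\right) \left(-46825 + 517466176\right) = \left(- \frac{94}{319} + \left(\frac{14}{67} - 2736\right)\right) 517419351 = \left(- \frac{94}{319} - \frac{183298}{67}\right) 517419351 = \left(- \frac{58478360}{21373}\right) 517419351 = - \frac{30257835078744360}{21373}$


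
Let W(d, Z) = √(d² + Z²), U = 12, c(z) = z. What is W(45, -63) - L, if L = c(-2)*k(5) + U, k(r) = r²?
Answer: 38 + 9*√74 ≈ 115.42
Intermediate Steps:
L = -38 (L = -2*5² + 12 = -2*25 + 12 = -50 + 12 = -38)
W(d, Z) = √(Z² + d²)
W(45, -63) - L = √((-63)² + 45²) - 1*(-38) = √(3969 + 2025) + 38 = √5994 + 38 = 9*√74 + 38 = 38 + 9*√74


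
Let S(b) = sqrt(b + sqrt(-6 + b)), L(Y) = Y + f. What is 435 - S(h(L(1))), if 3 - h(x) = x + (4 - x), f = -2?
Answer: 435 - sqrt(-1 + I*sqrt(7)) ≈ 434.04 - 1.3836*I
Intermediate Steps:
L(Y) = -2 + Y (L(Y) = Y - 2 = -2 + Y)
h(x) = -1 (h(x) = 3 - (x + (4 - x)) = 3 - 1*4 = 3 - 4 = -1)
435 - S(h(L(1))) = 435 - sqrt(-1 + sqrt(-6 - 1)) = 435 - sqrt(-1 + sqrt(-7)) = 435 - sqrt(-1 + I*sqrt(7))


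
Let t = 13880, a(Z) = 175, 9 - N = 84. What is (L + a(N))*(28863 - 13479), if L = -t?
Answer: -210837720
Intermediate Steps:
N = -75 (N = 9 - 1*84 = 9 - 84 = -75)
L = -13880 (L = -1*13880 = -13880)
(L + a(N))*(28863 - 13479) = (-13880 + 175)*(28863 - 13479) = -13705*15384 = -210837720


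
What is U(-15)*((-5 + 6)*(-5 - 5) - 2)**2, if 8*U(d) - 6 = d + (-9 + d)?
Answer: -594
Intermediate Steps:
U(d) = -3/8 + d/4 (U(d) = 3/4 + (d + (-9 + d))/8 = 3/4 + (-9 + 2*d)/8 = 3/4 + (-9/8 + d/4) = -3/8 + d/4)
U(-15)*((-5 + 6)*(-5 - 5) - 2)**2 = (-3/8 + (1/4)*(-15))*((-5 + 6)*(-5 - 5) - 2)**2 = (-3/8 - 15/4)*(1*(-10) - 2)**2 = -33*(-10 - 2)**2/8 = -33/8*(-12)**2 = -33/8*144 = -594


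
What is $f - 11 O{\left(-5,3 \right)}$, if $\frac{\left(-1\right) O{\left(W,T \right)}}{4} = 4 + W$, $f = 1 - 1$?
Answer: $-44$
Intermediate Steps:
$f = 0$
$O{\left(W,T \right)} = -16 - 4 W$ ($O{\left(W,T \right)} = - 4 \left(4 + W\right) = -16 - 4 W$)
$f - 11 O{\left(-5,3 \right)} = 0 - 11 \left(-16 - -20\right) = 0 - 11 \left(-16 + 20\right) = 0 - 44 = -44$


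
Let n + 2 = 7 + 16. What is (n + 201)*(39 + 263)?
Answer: 67044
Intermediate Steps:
n = 21 (n = -2 + (7 + 16) = -2 + 23 = 21)
(n + 201)*(39 + 263) = (21 + 201)*(39 + 263) = 222*302 = 67044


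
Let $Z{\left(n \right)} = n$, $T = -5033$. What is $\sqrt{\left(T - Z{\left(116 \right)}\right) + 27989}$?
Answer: $2 \sqrt{5710} \approx 151.13$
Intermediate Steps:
$\sqrt{\left(T - Z{\left(116 \right)}\right) + 27989} = \sqrt{\left(-5033 - 116\right) + 27989} = \sqrt{-5149 + 27989} = \sqrt{22840} = 2 \sqrt{5710}$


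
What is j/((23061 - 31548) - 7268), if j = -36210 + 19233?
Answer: 16977/15755 ≈ 1.0776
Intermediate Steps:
j = -16977
j/((23061 - 31548) - 7268) = -16977/((23061 - 31548) - 7268) = -16977/(-8487 - 7268) = -16977/(-15755) = -16977*(-1/15755) = 16977/15755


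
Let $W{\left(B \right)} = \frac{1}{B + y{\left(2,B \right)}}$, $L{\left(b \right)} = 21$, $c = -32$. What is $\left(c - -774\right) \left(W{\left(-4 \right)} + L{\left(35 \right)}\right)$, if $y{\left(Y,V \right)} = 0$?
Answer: $\frac{30793}{2} \approx 15397.0$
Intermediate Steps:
$W{\left(B \right)} = \frac{1}{B}$ ($W{\left(B \right)} = \frac{1}{B + 0} = \frac{1}{B}$)
$\left(c - -774\right) \left(W{\left(-4 \right)} + L{\left(35 \right)}\right) = \left(-32 - -774\right) \left(\frac{1}{-4} + 21\right) = \left(-32 + 774\right) \left(- \frac{1}{4} + 21\right) = 742 \cdot \frac{83}{4} = \frac{30793}{2}$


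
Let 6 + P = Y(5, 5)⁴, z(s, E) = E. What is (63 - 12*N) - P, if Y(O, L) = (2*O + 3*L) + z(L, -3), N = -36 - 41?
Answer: -233263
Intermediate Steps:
N = -77
Y(O, L) = -3 + 2*O + 3*L (Y(O, L) = (2*O + 3*L) - 3 = -3 + 2*O + 3*L)
P = 234250 (P = -6 + (-3 + 2*5 + 3*5)⁴ = -6 + (-3 + 10 + 15)⁴ = -6 + 22⁴ = -6 + 234256 = 234250)
(63 - 12*N) - P = (63 - 12*(-77)) - 1*234250 = (63 + 924) - 234250 = 987 - 234250 = -233263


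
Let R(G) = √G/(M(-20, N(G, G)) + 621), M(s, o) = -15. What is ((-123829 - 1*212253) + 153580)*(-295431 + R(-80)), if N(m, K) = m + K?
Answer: 53916748362 - 121668*I*√5/101 ≈ 5.3917e+10 - 2693.6*I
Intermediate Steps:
N(m, K) = K + m
R(G) = √G/606 (R(G) = √G/(-15 + 621) = √G/606)
((-123829 - 1*212253) + 153580)*(-295431 + R(-80)) = ((-123829 - 1*212253) + 153580)*(-295431 + √(-80)/606) = ((-123829 - 212253) + 153580)*(-295431 + (4*I*√5)/606) = (-336082 + 153580)*(-295431 + 2*I*√5/303) = -182502*(-295431 + 2*I*√5/303) = 53916748362 - 121668*I*√5/101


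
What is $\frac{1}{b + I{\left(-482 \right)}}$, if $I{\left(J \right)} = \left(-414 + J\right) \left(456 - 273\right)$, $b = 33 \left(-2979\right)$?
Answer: $- \frac{1}{262275} \approx -3.8128 \cdot 10^{-6}$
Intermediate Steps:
$b = -98307$
$I{\left(J \right)} = -75762 + 183 J$ ($I{\left(J \right)} = \left(-414 + J\right) 183 = -75762 + 183 J$)
$\frac{1}{b + I{\left(-482 \right)}} = \frac{1}{-98307 + \left(-75762 + 183 \left(-482\right)\right)} = \frac{1}{-98307 - 163968} = \frac{1}{-262275} = - \frac{1}{262275}$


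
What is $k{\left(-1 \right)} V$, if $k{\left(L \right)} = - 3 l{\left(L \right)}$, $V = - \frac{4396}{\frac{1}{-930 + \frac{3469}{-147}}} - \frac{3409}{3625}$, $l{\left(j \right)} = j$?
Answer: $\frac{319117421911}{25375} \approx 1.2576 \cdot 10^{7}$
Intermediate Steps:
$V = \frac{319117421911}{76125}$ ($V = - \frac{4396}{\frac{1}{-930 + 3469 \left(- \frac{1}{147}\right)}} - \frac{3409}{3625} = - \frac{4396}{\frac{1}{-930 - \frac{3469}{147}}} - \frac{3409}{3625} = - \frac{4396}{\frac{1}{- \frac{140179}{147}}} - \frac{3409}{3625} = - \frac{4396}{- \frac{147}{140179}} - \frac{3409}{3625} = \left(-4396\right) \left(- \frac{140179}{147}\right) - \frac{3409}{3625} = \frac{88032412}{21} - \frac{3409}{3625} = \frac{319117421911}{76125} \approx 4.192 \cdot 10^{6}$)
$k{\left(L \right)} = - 3 L$
$k{\left(-1 \right)} V = \left(-3\right) \left(-1\right) \frac{319117421911}{76125} = 3 \cdot \frac{319117421911}{76125} = \frac{319117421911}{25375}$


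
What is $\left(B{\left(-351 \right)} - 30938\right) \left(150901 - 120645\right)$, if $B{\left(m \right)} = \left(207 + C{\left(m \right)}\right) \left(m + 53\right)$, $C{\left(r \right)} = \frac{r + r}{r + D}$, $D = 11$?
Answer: $- \frac{239789056784}{85} \approx -2.821 \cdot 10^{9}$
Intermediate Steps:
$C{\left(r \right)} = \frac{2 r}{11 + r}$ ($C{\left(r \right)} = \frac{r + r}{r + 11} = \frac{2 r}{11 + r}$)
$B{\left(m \right)} = \left(53 + m\right) \left(207 + \frac{2 m}{11 + m}\right)$ ($B{\left(m \right)} = \left(207 + \frac{2 m}{11 + m}\right) \left(m + 53\right) = \left(207 + \frac{2 m}{11 + m}\right) \left(53 + m\right) = \left(53 + m\right) \left(207 + \frac{2 m}{11 + m}\right)$)
$\left(B{\left(-351 \right)} - 30938\right) \left(150901 - 120645\right) = \left(\frac{11 \left(10971 + 19 \left(-351\right)^{2} + 1214 \left(-351\right)\right)}{11 - 351} - 30938\right) \left(150901 - 120645\right) = \left(\frac{11 \left(10971 + 19 \cdot 123201 - 426114\right)}{-340} - 30938\right) 30256 = \left(11 \left(- \frac{1}{340}\right) \left(10971 + 2340819 - 426114\right) - 30938\right) 30256 = \left(11 \left(- \frac{1}{340}\right) 1925676 - 30938\right) 30256 = \left(- \frac{5295609}{85} - 30938\right) 30256 = \left(- \frac{7925339}{85}\right) 30256 = - \frac{239789056784}{85}$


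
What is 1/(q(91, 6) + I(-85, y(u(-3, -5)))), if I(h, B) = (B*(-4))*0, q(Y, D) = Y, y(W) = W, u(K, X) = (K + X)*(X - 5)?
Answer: 1/91 ≈ 0.010989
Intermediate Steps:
u(K, X) = (-5 + X)*(K + X) (u(K, X) = (K + X)*(-5 + X) = (-5 + X)*(K + X))
I(h, B) = 0 (I(h, B) = -4*B*0 = 0)
1/(q(91, 6) + I(-85, y(u(-3, -5)))) = 1/(91 + 0) = 1/91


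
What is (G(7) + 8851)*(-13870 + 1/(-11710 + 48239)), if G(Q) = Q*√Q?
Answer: -4484423133879/36529 - 3546600603*√7/36529 ≈ -1.2302e+8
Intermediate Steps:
G(Q) = Q^(3/2)
(G(7) + 8851)*(-13870 + 1/(-11710 + 48239)) = (7^(3/2) + 8851)*(-13870 + 1/(-11710 + 48239)) = (7*√7 + 8851)*(-13870 + 1/36529) = (8851 + 7*√7)*(-13870 + 1/36529) = (8851 + 7*√7)*(-506657229/36529) = -4484423133879/36529 - 3546600603*√7/36529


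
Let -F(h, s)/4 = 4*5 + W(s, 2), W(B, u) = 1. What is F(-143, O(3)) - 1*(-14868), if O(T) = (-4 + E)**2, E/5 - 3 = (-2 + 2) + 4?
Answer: 14784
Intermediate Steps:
E = 35 (E = 15 + 5*((-2 + 2) + 4) = 15 + 5*(0 + 4) = 15 + 5*4 = 15 + 20 = 35)
O(T) = 961 (O(T) = (-4 + 35)**2 = 31**2 = 961)
F(h, s) = -84 (F(h, s) = -4*(4*5 + 1) = -4*(20 + 1) = -4*21 = -84)
F(-143, O(3)) - 1*(-14868) = -84 - 1*(-14868) = -84 + 14868 = 14784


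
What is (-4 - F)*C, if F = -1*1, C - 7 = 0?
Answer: -21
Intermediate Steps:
C = 7 (C = 7 + 0 = 7)
F = -1
(-4 - F)*C = (-4 - 1*(-1))*7 = (-4 + 1)*7 = -3*7 = -21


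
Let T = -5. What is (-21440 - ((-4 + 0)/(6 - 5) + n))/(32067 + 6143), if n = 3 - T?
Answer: -10722/19105 ≈ -0.56121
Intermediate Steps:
n = 8 (n = 3 - 1*(-5) = 3 + 5 = 8)
(-21440 - ((-4 + 0)/(6 - 5) + n))/(32067 + 6143) = (-21440 - ((-4 + 0)/(6 - 5) + 8))/(32067 + 6143) = (-21440 - (-4/1 + 8))/38210 = (-21440 - (1*(-4) + 8))*(1/38210) = (-21440 - (-4 + 8))*(1/38210) = (-21440 - 1*4)*(1/38210) = (-21440 - 4)*(1/38210) = -21444*1/38210 = -10722/19105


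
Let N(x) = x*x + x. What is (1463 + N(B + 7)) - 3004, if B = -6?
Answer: -1539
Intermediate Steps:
N(x) = x + x² (N(x) = x² + x = x + x²)
(1463 + N(B + 7)) - 3004 = (1463 + (-6 + 7)*(1 + (-6 + 7))) - 3004 = (1463 + 1*(1 + 1)) - 3004 = (1463 + 1*2) - 3004 = (1463 + 2) - 3004 = 1465 - 3004 = -1539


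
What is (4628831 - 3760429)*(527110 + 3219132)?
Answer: 3253244045284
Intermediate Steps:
(4628831 - 3760429)*(527110 + 3219132) = 868402*3746242 = 3253244045284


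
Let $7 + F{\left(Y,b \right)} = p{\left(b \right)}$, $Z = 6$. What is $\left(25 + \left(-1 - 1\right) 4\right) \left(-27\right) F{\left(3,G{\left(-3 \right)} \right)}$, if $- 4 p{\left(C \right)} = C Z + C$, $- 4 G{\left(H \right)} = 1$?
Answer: $\frac{48195}{16} \approx 3012.2$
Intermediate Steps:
$G{\left(H \right)} = - \frac{1}{4}$ ($G{\left(H \right)} = \left(- \frac{1}{4}\right) 1 = - \frac{1}{4}$)
$p{\left(C \right)} = - \frac{7 C}{4}$ ($p{\left(C \right)} = - \frac{C 6 + C}{4} = - \frac{6 C + C}{4} = - \frac{7 C}{4}$)
$F{\left(Y,b \right)} = -7 - \frac{7 b}{4}$
$\left(25 + \left(-1 - 1\right) 4\right) \left(-27\right) F{\left(3,G{\left(-3 \right)} \right)} = \left(25 + \left(-1 - 1\right) 4\right) \left(-27\right) \left(-7 - - \frac{7}{16}\right) = \left(25 - 8\right) \left(-27\right) \left(-7 + \frac{7}{16}\right) = \left(25 - 8\right) \left(-27\right) \left(- \frac{105}{16}\right) = 17 \left(-27\right) \left(- \frac{105}{16}\right) = \left(-459\right) \left(- \frac{105}{16}\right) = \frac{48195}{16}$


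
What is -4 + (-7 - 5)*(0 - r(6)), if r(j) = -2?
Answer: -28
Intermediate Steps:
-4 + (-7 - 5)*(0 - r(6)) = -4 + (-7 - 5)*(0 - 1*(-2)) = -4 - 12*(0 + 2) = -4 - 12*2 = -4 - 24 = -28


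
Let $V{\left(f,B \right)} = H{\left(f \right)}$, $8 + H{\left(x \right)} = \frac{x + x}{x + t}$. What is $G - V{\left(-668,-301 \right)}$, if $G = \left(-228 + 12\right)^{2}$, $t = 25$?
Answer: $\frac{30003616}{643} \approx 46662.0$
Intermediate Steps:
$H{\left(x \right)} = -8 + \frac{2 x}{25 + x}$ ($H{\left(x \right)} = -8 + \frac{x + x}{x + 25} = -8 + \frac{2 x}{25 + x}$)
$V{\left(f,B \right)} = \frac{2 \left(-100 - 3 f\right)}{25 + f}$
$G = 46656$ ($G = \left(-216\right)^{2} = 46656$)
$G - V{\left(-668,-301 \right)} = 46656 - \frac{2 \left(-100 - -2004\right)}{25 - 668} = 46656 - \frac{2 \left(-100 + 2004\right)}{-643} = 46656 - 2 \left(- \frac{1}{643}\right) 1904 = 46656 - - \frac{3808}{643} = 46656 + \frac{3808}{643} = \frac{30003616}{643}$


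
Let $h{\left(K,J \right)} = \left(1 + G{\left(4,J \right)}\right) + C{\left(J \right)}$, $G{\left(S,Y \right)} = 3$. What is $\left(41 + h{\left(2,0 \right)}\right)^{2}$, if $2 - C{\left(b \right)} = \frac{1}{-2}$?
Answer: $\frac{9025}{4} \approx 2256.3$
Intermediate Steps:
$C{\left(b \right)} = \frac{5}{2}$ ($C{\left(b \right)} = 2 - \frac{1}{-2} = 2 - - \frac{1}{2} = 2 + \frac{1}{2} = \frac{5}{2}$)
$h{\left(K,J \right)} = \frac{13}{2}$ ($h{\left(K,J \right)} = \left(1 + 3\right) + \frac{5}{2} = 4 + \frac{5}{2} = \frac{13}{2}$)
$\left(41 + h{\left(2,0 \right)}\right)^{2} = \left(41 + \frac{13}{2}\right)^{2} = \left(\frac{95}{2}\right)^{2} = \frac{9025}{4}$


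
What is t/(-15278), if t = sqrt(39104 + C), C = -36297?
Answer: -sqrt(2807)/15278 ≈ -0.0034678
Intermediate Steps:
t = sqrt(2807) (t = sqrt(39104 - 36297) = sqrt(2807) ≈ 52.981)
t/(-15278) = sqrt(2807)/(-15278) = sqrt(2807)*(-1/15278) = -sqrt(2807)/15278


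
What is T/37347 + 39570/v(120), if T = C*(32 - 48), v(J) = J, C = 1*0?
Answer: 1319/4 ≈ 329.75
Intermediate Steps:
C = 0
T = 0 (T = 0*(32 - 48) = 0*(-16) = 0)
T/37347 + 39570/v(120) = 0/37347 + 39570/120 = 0*(1/37347) + 39570*(1/120) = 0 + 1319/4 = 1319/4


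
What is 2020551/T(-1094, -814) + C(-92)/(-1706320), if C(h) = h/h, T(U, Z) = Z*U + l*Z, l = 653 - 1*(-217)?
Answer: 2798462987/252535360 ≈ 11.081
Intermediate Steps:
l = 870 (l = 653 + 217 = 870)
T(U, Z) = 870*Z + U*Z (T(U, Z) = Z*U + 870*Z = U*Z + 870*Z = 870*Z + U*Z)
C(h) = 1
2020551/T(-1094, -814) + C(-92)/(-1706320) = 2020551/((-814*(870 - 1094))) + 1/(-1706320) = 2020551/((-814*(-224))) + 1*(-1/1706320) = 2020551/182336 - 1/1706320 = 2798462987/252535360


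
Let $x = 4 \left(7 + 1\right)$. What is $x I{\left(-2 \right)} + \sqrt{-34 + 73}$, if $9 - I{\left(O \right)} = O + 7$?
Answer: $128 + \sqrt{39} \approx 134.25$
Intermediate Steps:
$I{\left(O \right)} = 2 - O$ ($I{\left(O \right)} = 9 - \left(O + 7\right) = 9 - \left(7 + O\right) = 2 - O$)
$x = 32$ ($x = 4 \cdot 8 = 32$)
$x I{\left(-2 \right)} + \sqrt{-34 + 73} = 32 \left(2 - -2\right) + \sqrt{-34 + 73} = 32 \left(2 + 2\right) + \sqrt{39} = 32 \cdot 4 + \sqrt{39} = 128 + \sqrt{39}$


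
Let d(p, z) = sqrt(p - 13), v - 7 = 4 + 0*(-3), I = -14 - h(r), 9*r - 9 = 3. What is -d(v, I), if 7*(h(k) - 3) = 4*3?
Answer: -I*sqrt(2) ≈ -1.4142*I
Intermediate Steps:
r = 4/3 (r = 1 + (1/9)*3 = 1 + 1/3 = 4/3 ≈ 1.3333)
h(k) = 33/7 (h(k) = 3 + (4*3)/7 = 3 + (1/7)*12 = 3 + 12/7 = 33/7)
I = -131/7 (I = -14 - 1*33/7 = -14 - 33/7 = -131/7 ≈ -18.714)
v = 11 (v = 7 + (4 + 0*(-3)) = 7 + (4 + 0) = 7 + 4 = 11)
d(p, z) = sqrt(-13 + p)
-d(v, I) = -sqrt(-13 + 11) = -sqrt(-2) = -I*sqrt(2)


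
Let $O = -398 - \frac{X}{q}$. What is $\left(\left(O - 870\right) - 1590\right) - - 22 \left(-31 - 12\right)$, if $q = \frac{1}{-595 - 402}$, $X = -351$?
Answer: $-353751$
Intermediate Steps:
$q = - \frac{1}{997}$ ($q = \frac{1}{-997} = - \frac{1}{997} \approx -0.001003$)
$O = -350345$ ($O = -398 - - \frac{351}{- \frac{1}{997}} = -398 - \left(-351\right) \left(-997\right) = -398 - 349947 = -350345$)
$\left(\left(O - 870\right) - 1590\right) - - 22 \left(-31 - 12\right) = \left(\left(-350345 - 870\right) - 1590\right) - - 22 \left(-31 - 12\right) = \left(-351215 - 1590\right) - \left(-22\right) \left(-43\right) = -352805 - 946 = -353751$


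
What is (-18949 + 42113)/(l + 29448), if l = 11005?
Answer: 23164/40453 ≈ 0.57261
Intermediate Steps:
(-18949 + 42113)/(l + 29448) = (-18949 + 42113)/(11005 + 29448) = 23164/40453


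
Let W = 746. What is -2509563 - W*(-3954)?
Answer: 440121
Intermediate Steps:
-2509563 - W*(-3954) = -2509563 - 746*(-3954) = -2509563 - 1*(-2949684) = -2509563 + 2949684 = 440121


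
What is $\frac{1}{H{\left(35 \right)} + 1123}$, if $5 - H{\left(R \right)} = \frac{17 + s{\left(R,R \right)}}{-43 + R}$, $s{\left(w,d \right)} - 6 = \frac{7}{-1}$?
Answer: $\frac{1}{1130} \approx 0.00088496$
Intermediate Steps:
$s{\left(w,d \right)} = -1$ ($s{\left(w,d \right)} = 6 + \frac{7}{-1} = 6 + 7 \left(-1\right) = 6 - 7 = -1$)
$H{\left(R \right)} = 5 - \frac{16}{-43 + R}$ ($H{\left(R \right)} = 5 - \frac{17 - 1}{-43 + R} = 5 - \frac{16}{-43 + R}$)
$\frac{1}{H{\left(35 \right)} + 1123} = \frac{1}{\frac{-231 + 5 \cdot 35}{-43 + 35} + 1123} = \frac{1}{\frac{-231 + 175}{-8} + 1123} = \frac{1}{\left(- \frac{1}{8}\right) \left(-56\right) + 1123} = \frac{1}{7 + 1123} = \frac{1}{1130}$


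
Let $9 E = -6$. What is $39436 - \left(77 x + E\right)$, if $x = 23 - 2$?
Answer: $\frac{113459}{3} \approx 37820.0$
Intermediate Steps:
$E = - \frac{2}{3}$ ($E = \frac{1}{9} \left(-6\right) = - \frac{2}{3} \approx -0.66667$)
$x = 21$ ($x = 23 - 2 = 21$)
$39436 - \left(77 x + E\right) = 39436 - \left(77 \cdot 21 - \frac{2}{3}\right) = 39436 - \left(1617 - \frac{2}{3}\right) = 39436 - \frac{4849}{3} = \frac{113459}{3}$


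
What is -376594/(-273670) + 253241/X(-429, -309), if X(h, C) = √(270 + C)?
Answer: 188297/136835 - 253241*I*√39/39 ≈ 1.3761 - 40551.0*I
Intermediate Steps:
-376594/(-273670) + 253241/X(-429, -309) = -376594/(-273670) + 253241/(√(270 - 309)) = -376594*(-1/273670) + 253241/(√(-39)) = 188297/136835 + 253241/((I*√39)) = 188297/136835 + 253241*(-I*√39/39) = 188297/136835 - 253241*I*√39/39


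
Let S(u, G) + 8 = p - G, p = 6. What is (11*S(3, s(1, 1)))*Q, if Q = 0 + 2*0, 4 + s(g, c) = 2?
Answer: 0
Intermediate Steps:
s(g, c) = -2 (s(g, c) = -4 + 2 = -2)
S(u, G) = -2 - G (S(u, G) = -8 + (6 - G) = -2 - G)
Q = 0 (Q = 0 + 0 = 0)
(11*S(3, s(1, 1)))*Q = (11*(-2 - 1*(-2)))*0 = (11*(-2 + 2))*0 = (11*0)*0 = 0*0 = 0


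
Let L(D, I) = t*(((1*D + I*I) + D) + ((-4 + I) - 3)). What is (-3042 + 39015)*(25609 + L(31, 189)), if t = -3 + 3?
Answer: 921232557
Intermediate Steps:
t = 0
L(D, I) = 0 (L(D, I) = 0*(((1*D + I*I) + D) + ((-4 + I) - 3)) = 0*(((D + I**2) + D) + (-7 + I)) = 0*((I**2 + 2*D) + (-7 + I)) = 0*(-7 + I + I**2 + 2*D) = 0)
(-3042 + 39015)*(25609 + L(31, 189)) = (-3042 + 39015)*(25609 + 0) = 35973*25609 = 921232557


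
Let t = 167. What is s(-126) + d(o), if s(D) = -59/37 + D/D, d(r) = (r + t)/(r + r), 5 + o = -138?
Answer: -3590/5291 ≈ -0.67851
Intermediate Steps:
o = -143 (o = -5 - 138 = -143)
d(r) = (167 + r)/(2*r) (d(r) = (r + 167)/(r + r) = (167 + r)/((2*r)) = (167 + r)*(1/(2*r)) = (167 + r)/(2*r))
s(D) = -22/37 (s(D) = -59*1/37 + 1 = -59/37 + 1 = -22/37)
s(-126) + d(o) = -22/37 + (½)*(167 - 143)/(-143) = -22/37 + (½)*(-1/143)*24 = -22/37 - 12/143 = -3590/5291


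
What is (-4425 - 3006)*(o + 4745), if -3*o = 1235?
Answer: -32201000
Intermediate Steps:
o = -1235/3 (o = -⅓*1235 = -1235/3 ≈ -411.67)
(-4425 - 3006)*(o + 4745) = (-4425 - 3006)*(-1235/3 + 4745) = -7431*13000/3 = -32201000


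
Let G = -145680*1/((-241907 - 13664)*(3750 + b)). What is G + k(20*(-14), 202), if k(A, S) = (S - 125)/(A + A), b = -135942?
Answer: -3871255337/28153701360 ≈ -0.13750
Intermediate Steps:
k(A, S) = (-125 + S)/(2*A) (k(A, S) = (-125 + S)/((2*A)) = (-125 + S)*(1/(2*A)) = (-125 + S)/(2*A))
G = -3035/703842534 (G = -145680*1/((-241907 - 13664)*(3750 - 135942)) = -145680/((-132192*(-255571))) = -145680/33784441632 = -145680*1/33784441632 = -3035/703842534 ≈ -4.3120e-6)
G + k(20*(-14), 202) = -3035/703842534 + (-125 + 202)/(2*((20*(-14)))) = -3035/703842534 + (½)*77/(-280) = -3035/703842534 + (½)*(-1/280)*77 = -3035/703842534 - 11/80 = -3871255337/28153701360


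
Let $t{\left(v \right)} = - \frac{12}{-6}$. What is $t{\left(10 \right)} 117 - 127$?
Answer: $107$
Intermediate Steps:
$t{\left(v \right)} = 2$ ($t{\left(v \right)} = \left(-12\right) \left(- \frac{1}{6}\right) = 2$)
$t{\left(10 \right)} 117 - 127 = 2 \cdot 117 - 127 = 234 - 127 = 107$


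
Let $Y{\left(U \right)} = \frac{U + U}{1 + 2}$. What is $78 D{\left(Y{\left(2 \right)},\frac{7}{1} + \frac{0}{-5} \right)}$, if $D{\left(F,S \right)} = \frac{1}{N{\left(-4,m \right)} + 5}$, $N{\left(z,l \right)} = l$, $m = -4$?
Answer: $78$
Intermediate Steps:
$Y{\left(U \right)} = \frac{2 U}{3}$
$D{\left(F,S \right)} = 1$ ($D{\left(F,S \right)} = \frac{1}{-4 + 5} = 1^{-1} = 1$)
$78 D{\left(Y{\left(2 \right)},\frac{7}{1} + \frac{0}{-5} \right)} = 78 \cdot 1 = 78$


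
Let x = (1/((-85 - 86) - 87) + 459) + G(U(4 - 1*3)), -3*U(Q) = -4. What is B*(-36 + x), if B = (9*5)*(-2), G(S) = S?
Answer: -1642155/43 ≈ -38190.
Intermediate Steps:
U(Q) = 4/3 (U(Q) = -⅓*(-4) = 4/3)
x = 118765/258 (x = (1/((-85 - 86) - 87) + 459) + 4/3 = (1/(-171 - 87) + 459) + 4/3 = (1/(-258) + 459) + 4/3 = (-1/258 + 459) + 4/3 = 118421/258 + 4/3 = 118765/258 ≈ 460.33)
B = -90 (B = 45*(-2) = -90)
B*(-36 + x) = -90*(-36 + 118765/258) = -90*109477/258 = -1642155/43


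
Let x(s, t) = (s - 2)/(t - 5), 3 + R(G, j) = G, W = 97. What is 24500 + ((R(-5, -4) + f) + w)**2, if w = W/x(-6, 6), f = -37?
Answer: 1776849/64 ≈ 27763.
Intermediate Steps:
R(G, j) = -3 + G
x(s, t) = (-2 + s)/(-5 + t)
w = -97/8 (w = 97/(((-2 - 6)/(-5 + 6))) = 97/((-8/1)) = 97/((1*(-8))) = 97/(-8) = 97*(-1/8) = -97/8 ≈ -12.125)
24500 + ((R(-5, -4) + f) + w)**2 = 24500 + (((-3 - 5) - 37) - 97/8)**2 = 24500 + ((-8 - 37) - 97/8)**2 = 24500 + (-45 - 97/8)**2 = 24500 + (-457/8)**2 = 24500 + 208849/64 = 1776849/64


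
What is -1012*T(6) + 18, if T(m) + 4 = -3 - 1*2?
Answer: 9126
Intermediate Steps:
T(m) = -9 (T(m) = -4 + (-3 - 1*2) = -4 + (-3 - 2) = -4 - 5 = -9)
-1012*T(6) + 18 = -1012*(-9) + 18 = -46*(-198) + 18 = 9108 + 18 = 9126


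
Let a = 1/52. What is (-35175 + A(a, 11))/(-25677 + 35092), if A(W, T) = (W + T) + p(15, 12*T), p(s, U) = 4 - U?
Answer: -262169/69940 ≈ -3.7485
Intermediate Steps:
a = 1/52 ≈ 0.019231
A(W, T) = 4 + W - 11*T (A(W, T) = (W + T) + (4 - 12*T) = (T + W) + (4 - 12*T) = 4 + W - 11*T)
(-35175 + A(a, 11))/(-25677 + 35092) = (-35175 + (4 + 1/52 - 11*11))/(-25677 + 35092) = (-35175 + (4 + 1/52 - 121))/9415 = (-35175 - 6083/52)*(1/9415) = -1835183/52*1/9415 = -262169/69940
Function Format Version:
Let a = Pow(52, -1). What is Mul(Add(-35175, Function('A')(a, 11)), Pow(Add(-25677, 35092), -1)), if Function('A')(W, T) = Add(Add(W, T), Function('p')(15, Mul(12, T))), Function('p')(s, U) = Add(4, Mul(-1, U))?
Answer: Rational(-262169, 69940) ≈ -3.7485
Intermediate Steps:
a = Rational(1, 52) ≈ 0.019231
Function('A')(W, T) = Add(4, W, Mul(-11, T)) (Function('A')(W, T) = Add(Add(W, T), Add(4, Mul(-1, Mul(12, T)))) = Add(Add(T, W), Add(4, Mul(-12, T))) = Add(4, W, Mul(-11, T)))
Mul(Add(-35175, Function('A')(a, 11)), Pow(Add(-25677, 35092), -1)) = Mul(Add(-35175, Add(4, Rational(1, 52), Mul(-11, 11))), Pow(Add(-25677, 35092), -1)) = Mul(Add(-35175, Add(4, Rational(1, 52), -121)), Pow(9415, -1)) = Mul(Add(-35175, Rational(-6083, 52)), Rational(1, 9415)) = Mul(Rational(-1835183, 52), Rational(1, 9415)) = Rational(-262169, 69940)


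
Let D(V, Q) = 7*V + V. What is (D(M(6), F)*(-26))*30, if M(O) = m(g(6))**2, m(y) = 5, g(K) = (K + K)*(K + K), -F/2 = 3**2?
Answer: -156000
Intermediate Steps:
F = -18 (F = -2*3**2 = -2*9 = -18)
g(K) = 4*K**2 (g(K) = (2*K)*(2*K) = 4*K**2)
M(O) = 25 (M(O) = 5**2 = 25)
D(V, Q) = 8*V
(D(M(6), F)*(-26))*30 = ((8*25)*(-26))*30 = (200*(-26))*30 = -5200*30 = -156000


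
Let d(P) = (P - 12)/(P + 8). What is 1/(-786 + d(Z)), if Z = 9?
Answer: -17/13365 ≈ -0.0012720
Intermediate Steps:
d(P) = (-12 + P)/(8 + P)
1/(-786 + d(Z)) = 1/(-786 + (-12 + 9)/(8 + 9)) = 1/(-786 - 3/17) = 1/(-13365/17) = -17/13365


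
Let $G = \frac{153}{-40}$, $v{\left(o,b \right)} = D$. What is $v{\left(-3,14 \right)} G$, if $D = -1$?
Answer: $\frac{153}{40} \approx 3.825$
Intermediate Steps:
$v{\left(o,b \right)} = -1$
$G = - \frac{153}{40}$ ($G = 153 \left(- \frac{1}{40}\right) = - \frac{153}{40} \approx -3.825$)
$v{\left(-3,14 \right)} G = \left(-1\right) \left(- \frac{153}{40}\right) = \frac{153}{40}$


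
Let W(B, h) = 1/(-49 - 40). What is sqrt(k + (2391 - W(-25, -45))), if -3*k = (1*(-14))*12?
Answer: 2*sqrt(4845694)/89 ≈ 49.467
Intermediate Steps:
k = 56 (k = -1*(-14)*12/3 = -(-14)*12/3 = -1/3*(-168) = 56)
W(B, h) = -1/89 (W(B, h) = 1/(-89) = -1/89)
sqrt(k + (2391 - W(-25, -45))) = sqrt(56 + (2391 - 1*(-1/89))) = sqrt(56 + (2391 + 1/89)) = sqrt(56 + 212800/89) = sqrt(217784/89) = 2*sqrt(4845694)/89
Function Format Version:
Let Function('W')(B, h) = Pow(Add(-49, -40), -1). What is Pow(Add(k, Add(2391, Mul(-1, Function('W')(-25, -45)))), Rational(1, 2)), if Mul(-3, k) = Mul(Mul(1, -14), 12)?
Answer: Mul(Rational(2, 89), Pow(4845694, Rational(1, 2))) ≈ 49.467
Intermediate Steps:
k = 56 (k = Mul(Rational(-1, 3), Mul(Mul(1, -14), 12)) = Mul(Rational(-1, 3), Mul(-14, 12)) = Mul(Rational(-1, 3), -168) = 56)
Function('W')(B, h) = Rational(-1, 89) (Function('W')(B, h) = Pow(-89, -1) = Rational(-1, 89))
Pow(Add(k, Add(2391, Mul(-1, Function('W')(-25, -45)))), Rational(1, 2)) = Pow(Add(56, Add(2391, Mul(-1, Rational(-1, 89)))), Rational(1, 2)) = Pow(Add(56, Add(2391, Rational(1, 89))), Rational(1, 2)) = Pow(Add(56, Rational(212800, 89)), Rational(1, 2)) = Pow(Rational(217784, 89), Rational(1, 2)) = Mul(Rational(2, 89), Pow(4845694, Rational(1, 2)))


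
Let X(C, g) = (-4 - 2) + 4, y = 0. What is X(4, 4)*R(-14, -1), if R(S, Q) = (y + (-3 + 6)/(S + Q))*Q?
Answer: -⅖ ≈ -0.40000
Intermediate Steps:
X(C, g) = -2 (X(C, g) = -6 + 4 = -2)
R(S, Q) = 3*Q/(Q + S) (R(S, Q) = (0 + (-3 + 6)/(S + Q))*Q = (0 + 3/(Q + S))*Q = (3/(Q + S))*Q = 3*Q/(Q + S))
X(4, 4)*R(-14, -1) = -6*(-1)/(-1 - 14) = -6*(-1)/(-15) = -6*(-1)*(-1)/15 = -2*⅕ = -⅖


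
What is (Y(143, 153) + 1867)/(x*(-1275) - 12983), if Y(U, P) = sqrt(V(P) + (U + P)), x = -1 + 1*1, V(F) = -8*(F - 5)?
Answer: -1867/12983 - 2*I*sqrt(222)/12983 ≈ -0.1438 - 0.0022953*I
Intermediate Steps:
V(F) = 40 - 8*F (V(F) = -8*(-5 + F) = 40 - 8*F)
x = 0 (x = -1 + 1 = 0)
Y(U, P) = sqrt(40 + U - 7*P) (Y(U, P) = sqrt((40 - 8*P) + (U + P)) = sqrt((40 - 8*P) + (P + U)) = sqrt(40 + U - 7*P))
(Y(143, 153) + 1867)/(x*(-1275) - 12983) = (sqrt(40 + 143 - 7*153) + 1867)/(0*(-1275) - 12983) = (sqrt(40 + 143 - 1071) + 1867)/(0 - 12983) = (sqrt(-888) + 1867)/(-12983) = (2*I*sqrt(222) + 1867)*(-1/12983) = (1867 + 2*I*sqrt(222))*(-1/12983) = -1867/12983 - 2*I*sqrt(222)/12983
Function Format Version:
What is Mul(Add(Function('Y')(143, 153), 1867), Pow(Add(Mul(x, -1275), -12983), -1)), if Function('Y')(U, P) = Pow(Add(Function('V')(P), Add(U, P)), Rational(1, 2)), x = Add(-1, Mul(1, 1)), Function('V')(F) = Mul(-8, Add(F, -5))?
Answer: Add(Rational(-1867, 12983), Mul(Rational(-2, 12983), I, Pow(222, Rational(1, 2)))) ≈ Add(-0.14380, Mul(-0.0022953, I))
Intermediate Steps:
Function('V')(F) = Add(40, Mul(-8, F)) (Function('V')(F) = Mul(-8, Add(-5, F)) = Add(40, Mul(-8, F)))
x = 0 (x = Add(-1, 1) = 0)
Function('Y')(U, P) = Pow(Add(40, U, Mul(-7, P)), Rational(1, 2)) (Function('Y')(U, P) = Pow(Add(Add(40, Mul(-8, P)), Add(U, P)), Rational(1, 2)) = Pow(Add(Add(40, Mul(-8, P)), Add(P, U)), Rational(1, 2)) = Pow(Add(40, U, Mul(-7, P)), Rational(1, 2)))
Mul(Add(Function('Y')(143, 153), 1867), Pow(Add(Mul(x, -1275), -12983), -1)) = Mul(Add(Pow(Add(40, 143, Mul(-7, 153)), Rational(1, 2)), 1867), Pow(Add(Mul(0, -1275), -12983), -1)) = Mul(Add(Pow(Add(40, 143, -1071), Rational(1, 2)), 1867), Pow(Add(0, -12983), -1)) = Mul(Add(Pow(-888, Rational(1, 2)), 1867), Pow(-12983, -1)) = Mul(Add(Mul(2, I, Pow(222, Rational(1, 2))), 1867), Rational(-1, 12983)) = Mul(Add(1867, Mul(2, I, Pow(222, Rational(1, 2)))), Rational(-1, 12983)) = Add(Rational(-1867, 12983), Mul(Rational(-2, 12983), I, Pow(222, Rational(1, 2))))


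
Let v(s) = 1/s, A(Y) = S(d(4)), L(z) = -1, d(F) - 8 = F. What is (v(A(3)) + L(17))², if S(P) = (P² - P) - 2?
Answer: 16641/16900 ≈ 0.98467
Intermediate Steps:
d(F) = 8 + F
S(P) = -2 + P² - P
A(Y) = 130 (A(Y) = -2 + (8 + 4)² - (8 + 4) = -2 + 12² - 1*12 = -2 + 144 - 12 = 130)
(v(A(3)) + L(17))² = (1/130 - 1)² = (-129/130)² = 16641/16900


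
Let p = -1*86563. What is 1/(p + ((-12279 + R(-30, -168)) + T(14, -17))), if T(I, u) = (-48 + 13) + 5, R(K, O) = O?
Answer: -1/99040 ≈ -1.0097e-5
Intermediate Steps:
T(I, u) = -30 (T(I, u) = -35 + 5 = -30)
p = -86563
1/(p + ((-12279 + R(-30, -168)) + T(14, -17))) = 1/(-86563 + ((-12279 - 168) - 30)) = 1/(-86563 + (-12447 - 30)) = 1/(-86563 - 12477) = 1/(-99040) = -1/99040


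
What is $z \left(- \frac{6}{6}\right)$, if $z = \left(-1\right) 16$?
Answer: $16$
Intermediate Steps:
$z = -16$
$z \left(- \frac{6}{6}\right) = - 16 \left(- \frac{6}{6}\right) = - 16 \left(\left(-6\right) \frac{1}{6}\right) = \left(-16\right) \left(-1\right) = 16$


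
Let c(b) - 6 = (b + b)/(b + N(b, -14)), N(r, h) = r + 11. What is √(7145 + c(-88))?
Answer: √1609215/15 ≈ 84.570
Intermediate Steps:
N(r, h) = 11 + r
c(b) = 6 + 2*b/(11 + 2*b) (c(b) = 6 + (b + b)/(b + (11 + b)) = 6 + (2*b)/(11 + 2*b) = 6 + 2*b/(11 + 2*b))
√(7145 + c(-88)) = √(7145 + 2*(33 + 7*(-88))/(11 + 2*(-88))) = √(7145 + 2*(33 - 616)/(11 - 176)) = √(7145 + 2*(-583)/(-165)) = √(7145 + 2*(-1/165)*(-583)) = √(7145 + 106/15) = √(107281/15) = √1609215/15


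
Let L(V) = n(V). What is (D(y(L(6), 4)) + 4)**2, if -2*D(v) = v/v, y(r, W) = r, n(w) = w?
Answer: 49/4 ≈ 12.250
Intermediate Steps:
L(V) = V
D(v) = -1/2 (D(v) = -v/(2*v) = -1/2*1 = -1/2)
(D(y(L(6), 4)) + 4)**2 = (-1/2 + 4)**2 = (7/2)**2 = 49/4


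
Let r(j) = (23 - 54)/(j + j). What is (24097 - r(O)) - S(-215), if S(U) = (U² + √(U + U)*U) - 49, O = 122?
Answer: -5387245/244 + 215*I*√430 ≈ -22079.0 + 4458.3*I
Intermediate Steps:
r(j) = -31/(2*j) (r(j) = -31*1/(2*j) = -31/(2*j))
S(U) = -49 + U² + √2*U^(3/2) (S(U) = (U² + √(2*U)*U) - 49 = (U² + (√2*√U)*U) - 49 = (U² + √2*U^(3/2)) - 49 = -49 + U² + √2*U^(3/2))
(24097 - r(O)) - S(-215) = (24097 - (-31)/(2*122)) - (-49 + (-215)² + √2*(-215)^(3/2)) = (24097 - (-31)/(2*122)) - (-49 + 46225 + √2*(-215*I*√215)) = (24097 - 1*(-31/244)) - (-49 + 46225 - 215*I*√430) = (24097 + 31/244) - (46176 - 215*I*√430) = 5879699/244 + (-46176 + 215*I*√430) = -5387245/244 + 215*I*√430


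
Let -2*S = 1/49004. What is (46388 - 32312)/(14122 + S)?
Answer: 459853536/461356325 ≈ 0.99674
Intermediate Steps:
S = -1/98008 (S = -1/2/49004 = -1/2*1/49004 = -1/98008 ≈ -1.0203e-5)
(46388 - 32312)/(14122 + S) = (46388 - 32312)/(14122 - 1/98008) = 14076/(1384068975/98008) = 14076*(98008/1384068975) = 459853536/461356325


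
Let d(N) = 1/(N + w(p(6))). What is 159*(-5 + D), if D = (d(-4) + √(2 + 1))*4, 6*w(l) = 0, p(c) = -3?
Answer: -954 + 636*√3 ≈ 147.58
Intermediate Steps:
w(l) = 0 (w(l) = (⅙)*0 = 0)
d(N) = 1/N (d(N) = 1/(N + 0) = 1/N)
D = -1 + 4*√3 (D = (1/(-4) + √(2 + 1))*4 = (-¼ + √3)*4 = -1 + 4*√3 ≈ 5.9282)
159*(-5 + D) = 159*(-5 + (-1 + 4*√3)) = 159*(-6 + 4*√3) = -954 + 636*√3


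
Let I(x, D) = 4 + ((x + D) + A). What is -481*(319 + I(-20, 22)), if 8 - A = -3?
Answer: -161616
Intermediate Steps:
A = 11 (A = 8 - 1*(-3) = 8 + 3 = 11)
I(x, D) = 15 + D + x (I(x, D) = 4 + ((x + D) + 11) = 4 + ((D + x) + 11) = 4 + (11 + D + x) = 15 + D + x)
-481*(319 + I(-20, 22)) = -481*(319 + (15 + 22 - 20)) = -481*(319 + 17) = -481*336 = -161616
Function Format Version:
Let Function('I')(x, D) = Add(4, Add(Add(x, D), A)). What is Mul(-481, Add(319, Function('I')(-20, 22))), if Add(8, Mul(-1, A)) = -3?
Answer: -161616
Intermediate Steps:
A = 11 (A = Add(8, Mul(-1, -3)) = Add(8, 3) = 11)
Function('I')(x, D) = Add(15, D, x) (Function('I')(x, D) = Add(4, Add(Add(x, D), 11)) = Add(4, Add(Add(D, x), 11)) = Add(4, Add(11, D, x)) = Add(15, D, x))
Mul(-481, Add(319, Function('I')(-20, 22))) = Mul(-481, Add(319, Add(15, 22, -20))) = Mul(-481, Add(319, 17)) = Mul(-481, 336) = -161616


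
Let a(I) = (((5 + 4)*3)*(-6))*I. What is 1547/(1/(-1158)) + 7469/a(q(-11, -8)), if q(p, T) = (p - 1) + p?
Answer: -6674845807/3726 ≈ -1.7914e+6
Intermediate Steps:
q(p, T) = -1 + 2*p (q(p, T) = (-1 + p) + p = -1 + 2*p)
a(I) = -162*I (a(I) = ((9*3)*(-6))*I = (27*(-6))*I = -162*I)
1547/(1/(-1158)) + 7469/a(q(-11, -8)) = 1547/(1/(-1158)) + 7469/((-162*(-1 + 2*(-11)))) = 1547/(-1/1158) + 7469/((-162*(-1 - 22))) = 1547*(-1158) + 7469/((-162*(-23))) = -1791426 + 7469/3726 = -6674845807/3726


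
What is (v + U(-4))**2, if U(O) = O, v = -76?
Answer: 6400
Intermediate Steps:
(v + U(-4))**2 = (-76 - 4)**2 = (-80)**2 = 6400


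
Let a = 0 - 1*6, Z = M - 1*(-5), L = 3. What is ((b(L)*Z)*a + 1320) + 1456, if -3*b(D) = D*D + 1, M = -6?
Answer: 2756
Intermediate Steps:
Z = -1 (Z = -6 - 1*(-5) = -6 + 5 = -1)
a = -6 (a = 0 - 6 = -6)
b(D) = -1/3 - D**2/3 (b(D) = -(D*D + 1)/3 = -(D**2 + 1)/3 = -(1 + D**2)/3 = -1/3 - D**2/3)
((b(L)*Z)*a + 1320) + 1456 = (((-1/3 - 1/3*3**2)*(-1))*(-6) + 1320) + 1456 = (((-1/3 - 1/3*9)*(-1))*(-6) + 1320) + 1456 = (((-1/3 - 3)*(-1))*(-6) + 1320) + 1456 = (-10/3*(-1)*(-6) + 1320) + 1456 = ((10/3)*(-6) + 1320) + 1456 = (-20 + 1320) + 1456 = 1300 + 1456 = 2756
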